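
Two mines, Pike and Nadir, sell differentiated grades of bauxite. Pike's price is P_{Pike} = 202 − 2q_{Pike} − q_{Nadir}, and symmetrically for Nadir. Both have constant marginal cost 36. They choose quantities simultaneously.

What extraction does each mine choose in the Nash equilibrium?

33.2

Mine Pike's profit: π = q_{Pike}(202 − 2q_{Pike} − q_{Nadir}) − 36q_{Pike}.
∂π/∂q_{Pike} = 166 − 4q_{Pike} − q_{Nadir} = 0 ⇒ q_{Pike} = 41.5 − 0.25q_{Nadir}.
The game is symmetric, so in equilibrium q_{Nadir} = q_{Pike}: the reaction function gives 1.25q_{Pike} = 41.5, hence q_{Pike} = 33.2.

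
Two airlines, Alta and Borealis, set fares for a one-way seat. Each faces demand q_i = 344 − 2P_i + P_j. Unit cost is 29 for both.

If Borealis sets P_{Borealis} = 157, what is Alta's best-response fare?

Alta's profit: π = (P_{Alta} − 29)(344 − 2P_{Alta} + P_{Borealis}).
∂π/∂P_{Alta} = 402 − 4P_{Alta} + P_{Borealis} = 0 ⇒ P_{Alta} = 100.5 + 0.25P_{Borealis}.
At P_{Borealis} = 157: P_{Alta} = 100.5 + 0.25·157 = 139.75.

139.75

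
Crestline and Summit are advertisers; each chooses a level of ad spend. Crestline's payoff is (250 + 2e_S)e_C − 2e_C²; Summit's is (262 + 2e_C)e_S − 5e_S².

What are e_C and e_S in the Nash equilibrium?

84, 43

Expanding Crestline's payoff: 250e_C + 2e_Se_C − 2e_C².
∂π/∂e_C = 250 + 2e_S − 4e_C = 0, so e_C = 62.5 + 0.5e_S.
Likewise for Summit: e_S = 26.2 + 0.2e_C.
Solving the two reaction functions simultaneously: (1 − (0.5)(0.2))e_C = 62.5 + 0.5·26.2, so 0.9e_C = 75.6 and e_C = 84.
Then e_S = 26.2 + 0.2·84 = 43.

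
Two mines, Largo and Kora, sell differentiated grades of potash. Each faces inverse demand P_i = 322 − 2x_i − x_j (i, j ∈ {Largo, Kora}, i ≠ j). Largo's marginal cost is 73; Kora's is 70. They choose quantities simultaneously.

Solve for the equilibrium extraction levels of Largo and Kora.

Mine Largo's profit: π = x_{Largo}(322 − 2x_{Largo} − x_{Kora}) − 73x_{Largo}.
∂π/∂x_{Largo} = 249 − 4x_{Largo} − x_{Kora} = 0 ⇒ x_{Largo} = 62.25 − 0.25x_{Kora}.
Similarly x_{Kora} = 63 − 0.25x_{Largo}.
Substituting the second reaction function into the first: x_{Largo} = 62.25 − 0.25(63 − 0.25x_{Largo}), which gives 0.9375x_{Largo} = 46.5 ⇒ x_{Largo} = 49.6.
Then x_{Kora} = 63 − 0.25·49.6 = 50.6.

49.6, 50.6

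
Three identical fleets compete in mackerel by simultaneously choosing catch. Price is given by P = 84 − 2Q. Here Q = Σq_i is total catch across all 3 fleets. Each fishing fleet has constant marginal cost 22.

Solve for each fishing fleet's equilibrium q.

A representative fishing fleet's profit is π_i = q_i(84 − 2Q) − 22q_i, with Q = q_i + Σ_{j≠i} q_j.
First-order condition: 62 − 4q_i − 2Σ_{j≠i} q_j = 0.
With identical fishing fleets, set every q_j = q: then 62 − 4q − 4q = 0, i.e. q = 62/8 = 7.75.

7.75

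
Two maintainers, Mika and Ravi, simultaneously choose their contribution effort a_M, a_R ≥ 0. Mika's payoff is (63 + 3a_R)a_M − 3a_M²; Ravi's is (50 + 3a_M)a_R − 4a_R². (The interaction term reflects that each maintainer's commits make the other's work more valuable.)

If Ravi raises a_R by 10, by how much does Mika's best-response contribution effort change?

5

Expanding Mika's payoff: 63a_M + 3a_Ra_M − 3a_M².
∂π/∂a_M = 63 + 3a_R − 6a_M = 0, so a_M = 10.5 + 0.5a_R.
The reaction-function slope is 0.5, so a 10-unit rise in a_R moves a_M by 0.5 × 10 = 5. Mika's best response rises — the actions are strategic complements.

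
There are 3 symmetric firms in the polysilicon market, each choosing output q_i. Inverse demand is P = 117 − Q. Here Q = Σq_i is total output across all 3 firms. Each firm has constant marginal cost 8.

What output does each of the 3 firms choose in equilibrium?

A representative firm's profit is π_i = q_i(117 − Q) − 8q_i, with Q = q_i + Σ_{j≠i} q_j.
First-order condition: 109 − 2q_i − Σ_{j≠i} q_j = 0.
In a symmetric equilibrium every firm chooses the same q, so Σ_{j≠i} q_j = 2q. The condition becomes 109 − 4q = 0, giving q = 109/4 = 27.25.

27.25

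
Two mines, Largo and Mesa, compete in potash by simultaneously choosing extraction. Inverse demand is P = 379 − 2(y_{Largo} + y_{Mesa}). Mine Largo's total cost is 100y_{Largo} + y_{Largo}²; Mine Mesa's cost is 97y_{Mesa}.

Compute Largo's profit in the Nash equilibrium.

Mine Largo's profit: π = y_{Largo}(379 − 2(y_{Largo} + y_{Mesa})) − 100y_{Largo} − y_{Largo}².
∂π/∂y_{Largo} = 279 − 6y_{Largo} − 2y_{Mesa} = 0, so y_{Largo} = 46.5 − (1/3)y_{Mesa}.
For Mesa: ∂π/∂y_{Mesa} = 282 − 4y_{Mesa} − 2y_{Largo} = 0 ⇒ y_{Mesa} = 70.5 − 0.5y_{Largo}.
Substituting the second reaction function into the first: y_{Largo} = 46.5 − (1/3)(70.5 − 0.5y_{Largo}), which gives (5/6)y_{Largo} = 23 ⇒ y_{Largo} = 27.6.
Then y_{Mesa} = 70.5 − 0.5·27.6 = 56.7.
Price P = 379 − 2·84.3 = 210.4.
Largo's profit: (210.4 − 100)·27.6 − (27.6)² = 2285.28.

2285.28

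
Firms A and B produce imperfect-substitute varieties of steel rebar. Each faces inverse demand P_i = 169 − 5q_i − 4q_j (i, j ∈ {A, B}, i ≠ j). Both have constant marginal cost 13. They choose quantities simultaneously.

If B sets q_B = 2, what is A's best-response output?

Firm A's profit: π = q_A(169 − 5q_A − 4q_B) − 13q_A.
∂π/∂q_A = 156 − 10q_A − 4q_B = 0 ⇒ q_A = 15.6 − 0.4q_B.
At q_B = 2: q_A = 15.6 − 0.4·2 = 14.8.

14.8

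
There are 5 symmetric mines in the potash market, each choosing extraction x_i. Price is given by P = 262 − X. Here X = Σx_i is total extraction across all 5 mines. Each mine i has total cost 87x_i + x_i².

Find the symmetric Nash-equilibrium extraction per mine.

21.875

A representative mine's profit is π_i = x_i(262 − X) − 87x_i − x_i², with X = x_i + Σ_{j≠i} x_j.
First-order condition: 175 − 4x_i − Σ_{j≠i} x_j = 0.
Imposing symmetry (x_j = x for all j) turns Σ_{j≠i} x_j into 4x, so 175 = 8x and x = 21.875.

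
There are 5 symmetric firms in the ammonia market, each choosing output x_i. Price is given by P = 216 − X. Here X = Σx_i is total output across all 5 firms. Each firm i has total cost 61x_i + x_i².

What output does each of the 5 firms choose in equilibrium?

19.375

A representative firm's profit is π_i = x_i(216 − X) − 61x_i − x_i², with X = x_i + Σ_{j≠i} x_j.
First-order condition: 155 − 4x_i − Σ_{j≠i} x_j = 0.
Imposing symmetry (x_j = x for all j) turns Σ_{j≠i} x_j into 4x, so 155 = 8x and x = 19.375.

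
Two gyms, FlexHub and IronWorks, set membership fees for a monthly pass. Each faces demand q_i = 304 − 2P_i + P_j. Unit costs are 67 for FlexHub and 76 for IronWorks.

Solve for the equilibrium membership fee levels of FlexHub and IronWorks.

FlexHub's profit: π = (P_{FlexHub} − 67)(304 − 2P_{FlexHub} + P_{IronWorks}).
∂π/∂P_{FlexHub} = 438 − 4P_{FlexHub} + P_{IronWorks} = 0 ⇒ P_{FlexHub} = 109.5 + 0.25P_{IronWorks}.
Similarly P_{IronWorks} = 114 + 0.25P_{FlexHub}.
Plugging P_{IronWorks} into FlexHub's best response: P_{FlexHub} = 109.5 + 0.25(114 + 0.25P_{FlexHub}) ⇒ 0.9375P_{FlexHub} = 138, so P_{FlexHub} = 147.2.
Then P_{IronWorks} = 114 + 0.25·147.2 = 150.8.

147.2, 150.8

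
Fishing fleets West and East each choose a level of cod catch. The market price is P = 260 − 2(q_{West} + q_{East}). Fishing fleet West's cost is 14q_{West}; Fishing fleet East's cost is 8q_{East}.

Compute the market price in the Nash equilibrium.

94

Fishing fleet West's profit: π = q_{West}(260 − 2(q_{West} + q_{East})) − 14q_{West}.
∂π/∂q_{West} = 246 − 4q_{West} − 2q_{East} = 0, so q_{West} = 61.5 − 0.5q_{East}.
By the same steps for East: q_{East} = 63 − 0.5q_{West}.
Plugging q_{East} into West's best response: q_{West} = 61.5 − 0.5(63 − 0.5q_{West}) ⇒ 0.75q_{West} = 30, so q_{West} = 40.
Then q_{East} = 63 − 0.5·40 = 43.
Equilibrium price: P = 260 − 2·83 = 94.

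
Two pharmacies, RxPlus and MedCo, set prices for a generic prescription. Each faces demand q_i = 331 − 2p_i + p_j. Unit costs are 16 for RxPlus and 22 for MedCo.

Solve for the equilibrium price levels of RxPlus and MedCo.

RxPlus's profit: π = (p_{RxPlus} − 16)(331 − 2p_{RxPlus} + p_{MedCo}).
∂π/∂p_{RxPlus} = 363 − 4p_{RxPlus} + p_{MedCo} = 0 ⇒ p_{RxPlus} = 90.75 + 0.25p_{MedCo}.
Similarly p_{MedCo} = 93.75 + 0.25p_{RxPlus}.
Plugging p_{MedCo} into RxPlus's best response: p_{RxPlus} = 90.75 + 0.25(93.75 + 0.25p_{RxPlus}) ⇒ 0.9375p_{RxPlus} = 114.1875, so p_{RxPlus} = 121.8.
Then p_{MedCo} = 93.75 + 0.25·121.8 = 124.2.

121.8, 124.2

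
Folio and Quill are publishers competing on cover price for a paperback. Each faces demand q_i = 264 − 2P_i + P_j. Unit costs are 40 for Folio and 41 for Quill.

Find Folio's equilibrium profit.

11190.08

Folio's profit: π = (P_{Folio} − 40)(264 − 2P_{Folio} + P_{Quill}).
∂π/∂P_{Folio} = 344 − 4P_{Folio} + P_{Quill} = 0 ⇒ P_{Folio} = 86 + 0.25P_{Quill}.
Similarly P_{Quill} = 86.5 + 0.25P_{Folio}.
Plugging P_{Quill} into Folio's best response: P_{Folio} = 86 + 0.25(86.5 + 0.25P_{Folio}) ⇒ 0.9375P_{Folio} = 107.625, so P_{Folio} = 114.8.
Then P_{Quill} = 86.5 + 0.25·114.8 = 115.2.
q_{Folio} = 264 − 2·114.8 + 115.2 = 149.6.
Profit = (114.8 − 40)·149.6 = 11190.08.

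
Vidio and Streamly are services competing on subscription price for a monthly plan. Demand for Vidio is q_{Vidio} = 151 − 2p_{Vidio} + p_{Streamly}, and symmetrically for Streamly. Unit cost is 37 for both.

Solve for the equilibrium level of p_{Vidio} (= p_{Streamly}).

Vidio's profit: π = (p_{Vidio} − 37)(151 − 2p_{Vidio} + p_{Streamly}).
∂π/∂p_{Vidio} = 225 − 4p_{Vidio} + p_{Streamly} = 0 ⇒ p_{Vidio} = 56.25 + 0.25p_{Streamly}.
The game is symmetric, so in equilibrium p_{Streamly} = p_{Vidio}: the reaction function gives 0.75p_{Vidio} = 56.25, hence p_{Vidio} = 75.

75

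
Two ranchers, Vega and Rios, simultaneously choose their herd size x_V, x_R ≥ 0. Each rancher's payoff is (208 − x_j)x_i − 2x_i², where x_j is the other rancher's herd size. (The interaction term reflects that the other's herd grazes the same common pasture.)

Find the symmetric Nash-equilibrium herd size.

Vega's payoff is (208 − x_R)x_V − 2x_V².
∂π/∂x_V = 208 − x_R − 4x_V = 0, so x_V = 52 − 0.25x_R.
The game is symmetric, so in equilibrium x_R = x_V: the reaction function gives 1.25x_V = 52, hence x_V = 41.6.

41.6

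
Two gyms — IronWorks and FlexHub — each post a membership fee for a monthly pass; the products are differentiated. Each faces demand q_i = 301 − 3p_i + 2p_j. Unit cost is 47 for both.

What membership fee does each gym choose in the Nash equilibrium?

110.5

IronWorks's profit: π = (p_{IronWorks} − 47)(301 − 3p_{IronWorks} + 2p_{FlexHub}).
∂π/∂p_{IronWorks} = 442 − 6p_{IronWorks} + 2p_{FlexHub} = 0 ⇒ p_{IronWorks} = 221/3 + (1/3)p_{FlexHub}.
The game is symmetric, so in equilibrium p_{FlexHub} = p_{IronWorks}: the reaction function gives (2/3)p_{IronWorks} = 221/3, hence p_{IronWorks} = 110.5.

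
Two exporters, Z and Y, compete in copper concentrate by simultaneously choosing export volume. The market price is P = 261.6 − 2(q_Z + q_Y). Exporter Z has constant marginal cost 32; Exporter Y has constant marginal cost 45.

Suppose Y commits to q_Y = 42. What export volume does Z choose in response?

Exporter Z's profit: π = q_Z(261.6 − 2(q_Z + q_Y)) − 32q_Z.
∂π/∂q_Z = 229.6 − 4q_Z − 2q_Y = 0, so q_Z = 57.4 − 0.5q_Y.
At q_Y = 42: q_Z = 57.4 − 0.5·42 = 36.4.

36.4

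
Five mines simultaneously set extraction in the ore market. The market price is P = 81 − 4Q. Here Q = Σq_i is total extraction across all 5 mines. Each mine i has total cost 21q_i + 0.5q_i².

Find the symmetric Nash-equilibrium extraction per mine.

2.4

A representative mine's profit is π_i = q_i(81 − 4Q) − 21q_i − 0.5q_i², with Q = q_i + Σ_{j≠i} q_j.
First-order condition: 60 − 9q_i − 4Σ_{j≠i} q_j = 0.
With identical mines, set every q_j = q: then 60 − 9q − 16q = 0, i.e. q = 60/25 = 2.4.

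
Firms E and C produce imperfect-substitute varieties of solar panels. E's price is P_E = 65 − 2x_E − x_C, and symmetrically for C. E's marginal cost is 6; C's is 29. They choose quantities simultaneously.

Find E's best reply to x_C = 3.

14

Firm E's profit: π = x_E(65 − 2x_E − x_C) − 6x_E.
∂π/∂x_E = 59 − 4x_E − x_C = 0 ⇒ x_E = 14.75 − 0.25x_C.
At x_C = 3: x_E = 14.75 − 0.25·3 = 14.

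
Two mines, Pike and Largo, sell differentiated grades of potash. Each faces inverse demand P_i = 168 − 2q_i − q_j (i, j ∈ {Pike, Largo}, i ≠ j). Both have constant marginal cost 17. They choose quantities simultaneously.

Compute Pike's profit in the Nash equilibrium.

1824.08

Mine Pike's profit: π = q_{Pike}(168 − 2q_{Pike} − q_{Largo}) − 17q_{Pike}.
∂π/∂q_{Pike} = 151 − 4q_{Pike} − q_{Largo} = 0 ⇒ q_{Pike} = 37.75 − 0.25q_{Largo}.
By symmetry q_{Largo} = q_{Pike}; substituting into the reaction function, 1.25q_{Pike} = 37.75 and q_{Pike} = 30.2.
P_{Pike} = 168 − 2·30.2 − 30.2 = 77.4.
Profit = (77.4 − 17)·30.2 = 1824.08.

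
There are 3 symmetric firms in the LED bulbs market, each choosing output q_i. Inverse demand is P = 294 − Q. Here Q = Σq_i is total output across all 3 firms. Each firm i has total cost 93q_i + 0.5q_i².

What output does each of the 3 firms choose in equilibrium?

40.2

A representative firm's profit is π_i = q_i(294 − Q) − 93q_i − 0.5q_i², with Q = q_i + Σ_{j≠i} q_j.
First-order condition: 201 − 3q_i − Σ_{j≠i} q_j = 0.
In a symmetric equilibrium every firm chooses the same q, so Σ_{j≠i} q_j = 2q. The condition becomes 201 − 5q = 0, giving q = 201/5 = 40.2.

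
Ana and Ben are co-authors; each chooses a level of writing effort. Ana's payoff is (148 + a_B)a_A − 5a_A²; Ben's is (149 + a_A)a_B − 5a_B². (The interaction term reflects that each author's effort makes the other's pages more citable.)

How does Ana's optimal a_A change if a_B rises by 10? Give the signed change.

1

Expanding Ana's payoff: 148a_A + a_Ba_A − 5a_A².
∂π/∂a_A = 148 + a_B − 10a_A = 0, so a_A = 14.8 + 0.1a_B.
The reaction-function slope is 0.1, so a 10-unit rise in a_B moves a_A by 0.1 × 10 = 1. Ana's best response rises — the actions are strategic complements.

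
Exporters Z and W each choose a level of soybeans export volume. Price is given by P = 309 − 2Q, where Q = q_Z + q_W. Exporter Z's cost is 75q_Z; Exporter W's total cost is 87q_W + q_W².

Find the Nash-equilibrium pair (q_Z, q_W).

Exporter Z's profit: π = q_Z(309 − 2(q_Z + q_W)) − 75q_Z.
∂π/∂q_Z = 234 − 4q_Z − 2q_W = 0, so q_Z = 58.5 − 0.5q_W.
For W: ∂π/∂q_W = 222 − 6q_W − 2q_Z = 0 ⇒ q_W = 37 − (1/3)q_Z.
Substituting the second reaction function into the first: q_Z = 58.5 − 0.5(37 − (1/3)q_Z), which gives (5/6)q_Z = 40 ⇒ q_Z = 48.
Then q_W = 37 − (1/3)·48 = 21.

48, 21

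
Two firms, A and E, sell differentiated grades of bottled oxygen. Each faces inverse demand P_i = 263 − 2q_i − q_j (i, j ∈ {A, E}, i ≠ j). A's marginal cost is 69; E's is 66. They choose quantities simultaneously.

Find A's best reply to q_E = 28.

41.5

Firm A's profit: π = q_A(263 − 2q_A − q_E) − 69q_A.
∂π/∂q_A = 194 − 4q_A − q_E = 0 ⇒ q_A = 48.5 − 0.25q_E.
At q_E = 28: q_A = 48.5 − 0.25·28 = 41.5.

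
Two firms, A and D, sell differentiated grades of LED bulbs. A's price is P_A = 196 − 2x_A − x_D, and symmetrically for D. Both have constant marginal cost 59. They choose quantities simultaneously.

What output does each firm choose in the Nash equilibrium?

Firm A's profit: π = x_A(196 − 2x_A − x_D) − 59x_A.
∂π/∂x_A = 137 − 4x_A − x_D = 0 ⇒ x_A = 34.25 − 0.25x_D.
The game is symmetric, so in equilibrium x_D = x_A: the reaction function gives 1.25x_A = 34.25, hence x_A = 27.4.

27.4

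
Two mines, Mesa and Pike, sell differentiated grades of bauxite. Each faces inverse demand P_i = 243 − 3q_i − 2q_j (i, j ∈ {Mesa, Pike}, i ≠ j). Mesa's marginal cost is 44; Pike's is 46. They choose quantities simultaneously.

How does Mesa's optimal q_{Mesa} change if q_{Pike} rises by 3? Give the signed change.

Mine Mesa's profit: π = q_{Mesa}(243 − 3q_{Mesa} − 2q_{Pike}) − 44q_{Mesa}.
∂π/∂q_{Mesa} = 199 − 6q_{Mesa} − 2q_{Pike} = 0 ⇒ q_{Mesa} = 199/6 − (1/3)q_{Pike}.
The reaction-function slope is −1/3, so a 3-unit rise in q_{Pike} moves q_{Mesa} by −1/3 × 3 = −1. Mesa's best response falls — the actions are strategic substitutes.

-1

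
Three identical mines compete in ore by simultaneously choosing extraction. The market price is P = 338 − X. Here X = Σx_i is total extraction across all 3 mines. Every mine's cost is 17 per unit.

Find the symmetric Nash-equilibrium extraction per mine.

80.25

A representative mine's profit is π_i = x_i(338 − X) − 17x_i, with X = x_i + Σ_{j≠i} x_j.
First-order condition: 321 − 2x_i − Σ_{j≠i} x_j = 0.
With identical mines, set every x_j = x: then 321 − 2x − 2x = 0, i.e. x = 321/4 = 80.25.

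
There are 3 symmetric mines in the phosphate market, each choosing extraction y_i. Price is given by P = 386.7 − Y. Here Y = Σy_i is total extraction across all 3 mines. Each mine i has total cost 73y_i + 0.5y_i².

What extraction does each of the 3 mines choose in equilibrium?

A representative mine's profit is π_i = y_i(386.7 − Y) − 73y_i − 0.5y_i², with Y = y_i + Σ_{j≠i} y_j.
First-order condition: 313.7 − 3y_i − Σ_{j≠i} y_j = 0.
Imposing symmetry (y_j = y for all j) turns Σ_{j≠i} y_j into 2y, so 313.7 = 5y and y = 62.74.

62.74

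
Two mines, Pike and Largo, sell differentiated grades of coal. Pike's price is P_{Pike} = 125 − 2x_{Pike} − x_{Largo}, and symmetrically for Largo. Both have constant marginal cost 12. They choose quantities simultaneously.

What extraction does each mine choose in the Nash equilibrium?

22.6

Mine Pike's profit: π = x_{Pike}(125 − 2x_{Pike} − x_{Largo}) − 12x_{Pike}.
∂π/∂x_{Pike} = 113 − 4x_{Pike} − x_{Largo} = 0 ⇒ x_{Pike} = 28.25 − 0.25x_{Largo}.
The game is symmetric, so in equilibrium x_{Largo} = x_{Pike}: the reaction function gives 1.25x_{Pike} = 28.25, hence x_{Pike} = 22.6.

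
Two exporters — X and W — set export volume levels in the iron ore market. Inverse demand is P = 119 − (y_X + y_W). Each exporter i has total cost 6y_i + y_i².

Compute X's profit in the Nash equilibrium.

1021.52

Exporter X's profit: π = y_X(119 − (y_X + y_W)) − 6y_X − y_X².
∂π/∂y_X = 113 − 4y_X − y_W = 0, so y_X = 28.25 − 0.25y_W.
Setting y_X = y_W in the reaction function: y_X = 28.25 − 0.25y_X, so y_X = 28.25 / 1.25 = 22.6.
Price P = 119 − 45.2 = 73.8.
X's profit: (73.8 − 6)·22.6 − (22.6)² = 1021.52.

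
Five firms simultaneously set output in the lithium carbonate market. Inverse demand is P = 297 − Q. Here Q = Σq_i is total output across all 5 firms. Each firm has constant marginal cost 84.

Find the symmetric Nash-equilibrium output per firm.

A representative firm's profit is π_i = q_i(297 − Q) − 84q_i, with Q = q_i + Σ_{j≠i} q_j.
First-order condition: 213 − 2q_i − Σ_{j≠i} q_j = 0.
With identical firms, set every q_j = q: then 213 − 2q − 4q = 0, i.e. q = 213/6 = 35.5.

35.5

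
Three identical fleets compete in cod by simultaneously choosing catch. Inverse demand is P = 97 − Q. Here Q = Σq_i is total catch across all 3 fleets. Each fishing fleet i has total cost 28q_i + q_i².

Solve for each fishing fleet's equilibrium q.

11.5

A representative fishing fleet's profit is π_i = q_i(97 − Q) − 28q_i − q_i², with Q = q_i + Σ_{j≠i} q_j.
First-order condition: 69 − 4q_i − Σ_{j≠i} q_j = 0.
With identical fishing fleets, set every q_j = q: then 69 − 4q − 2q = 0, i.e. q = 69/6 = 11.5.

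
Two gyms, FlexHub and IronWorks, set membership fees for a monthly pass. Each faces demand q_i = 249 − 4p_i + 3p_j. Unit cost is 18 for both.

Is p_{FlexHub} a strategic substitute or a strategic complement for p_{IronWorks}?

FlexHub's profit: π = (p_{FlexHub} − 18)(249 − 4p_{FlexHub} + 3p_{IronWorks}).
∂π/∂p_{FlexHub} = 321 − 8p_{FlexHub} + 3p_{IronWorks} = 0 ⇒ p_{FlexHub} = 40.125 + 0.375p_{IronWorks}.
The best-response slope dp_{FlexHub}/dp_{IronWorks} = 0.375 > 0: the reaction function is upward-sloping, so the choices are strategic complements.

strategic complements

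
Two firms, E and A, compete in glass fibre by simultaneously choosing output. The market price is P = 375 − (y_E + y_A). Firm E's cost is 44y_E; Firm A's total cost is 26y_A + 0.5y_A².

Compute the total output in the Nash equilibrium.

202.2

Firm E's profit: π = y_E(375 − (y_E + y_A)) − 44y_E.
∂π/∂y_E = 331 − 2y_E − y_A = 0, so y_E = 165.5 − 0.5y_A.
For A: ∂π/∂y_A = 349 − 3y_A − y_E = 0 ⇒ y_A = 349/3 − (1/3)y_E.
Substituting the second reaction function into the first: y_E = 165.5 − 0.5(349/3 − (1/3)y_E), which gives (5/6)y_E = 322/3 ⇒ y_E = 128.8.
Then y_A = 349/3 − (1/3)·128.8 = 73.4.
Total output: 128.8 + 73.4 = 202.2.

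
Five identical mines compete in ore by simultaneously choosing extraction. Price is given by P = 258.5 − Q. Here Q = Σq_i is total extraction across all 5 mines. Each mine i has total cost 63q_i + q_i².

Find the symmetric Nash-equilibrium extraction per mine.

24.4375

A representative mine's profit is π_i = q_i(258.5 − Q) − 63q_i − q_i², with Q = q_i + Σ_{j≠i} q_j.
First-order condition: 195.5 − 4q_i − Σ_{j≠i} q_j = 0.
Imposing symmetry (q_j = q for all j) turns Σ_{j≠i} q_j into 4q, so 195.5 = 8q and q = 24.4375.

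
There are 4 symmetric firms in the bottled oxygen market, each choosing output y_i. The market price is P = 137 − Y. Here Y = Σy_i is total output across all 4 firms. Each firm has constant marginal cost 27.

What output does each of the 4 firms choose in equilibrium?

A representative firm's profit is π_i = y_i(137 − Y) − 27y_i, with Y = y_i + Σ_{j≠i} y_j.
First-order condition: 110 − 2y_i − Σ_{j≠i} y_j = 0.
In a symmetric equilibrium every firm chooses the same y, so Σ_{j≠i} y_j = 3y. The condition becomes 110 − 5y = 0, giving y = 110/5 = 22.

22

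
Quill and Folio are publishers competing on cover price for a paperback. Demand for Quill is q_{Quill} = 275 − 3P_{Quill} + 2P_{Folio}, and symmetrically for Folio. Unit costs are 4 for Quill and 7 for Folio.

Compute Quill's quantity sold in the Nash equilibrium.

Quill's profit: π = (P_{Quill} − 4)(275 − 3P_{Quill} + 2P_{Folio}).
∂π/∂P_{Quill} = 287 − 6P_{Quill} + 2P_{Folio} = 0 ⇒ P_{Quill} = 287/6 + (1/3)P_{Folio}.
Similarly P_{Folio} = 148/3 + (1/3)P_{Quill}.
Substituting the second reaction function into the first: P_{Quill} = 287/6 + (1/3)(148/3 + (1/3)P_{Quill}), which gives (8/9)P_{Quill} = 1157/18 ⇒ P_{Quill} = 72.3125.
Then P_{Folio} = 148/3 + (1/3)·72.3125 = 73.4375.
q_{Quill} = 275 − 3·72.3125 + 2·73.4375 = 204.9375.

204.9375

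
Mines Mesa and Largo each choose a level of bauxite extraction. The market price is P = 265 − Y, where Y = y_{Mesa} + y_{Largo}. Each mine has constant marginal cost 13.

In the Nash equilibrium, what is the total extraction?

168

Mine Mesa's profit: π = y_{Mesa}(265 − (y_{Mesa} + y_{Largo})) − 13y_{Mesa}.
∂π/∂y_{Mesa} = 252 − 2y_{Mesa} − y_{Largo} = 0, so y_{Mesa} = 126 − 0.5y_{Largo}.
By symmetry y_{Largo} = y_{Mesa}; substituting into the reaction function, 1.5y_{Mesa} = 126 and y_{Mesa} = 84.
Total extraction: 84 + 84 = 168.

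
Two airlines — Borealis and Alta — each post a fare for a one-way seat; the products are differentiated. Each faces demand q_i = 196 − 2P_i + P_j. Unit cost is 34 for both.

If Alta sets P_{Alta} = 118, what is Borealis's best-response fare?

Borealis's profit: π = (P_{Borealis} − 34)(196 − 2P_{Borealis} + P_{Alta}).
∂π/∂P_{Borealis} = 264 − 4P_{Borealis} + P_{Alta} = 0 ⇒ P_{Borealis} = 66 + 0.25P_{Alta}.
At P_{Alta} = 118: P_{Borealis} = 66 + 0.25·118 = 95.5.

95.5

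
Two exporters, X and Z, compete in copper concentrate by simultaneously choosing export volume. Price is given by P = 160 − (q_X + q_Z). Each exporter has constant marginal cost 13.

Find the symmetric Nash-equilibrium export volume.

Exporter X's profit: π = q_X(160 − (q_X + q_Z)) − 13q_X.
∂π/∂q_X = 147 − 2q_X − q_Z = 0, so q_X = 73.5 − 0.5q_Z.
The game is symmetric, so in equilibrium q_Z = q_X: the reaction function gives 1.5q_X = 73.5, hence q_X = 49.

49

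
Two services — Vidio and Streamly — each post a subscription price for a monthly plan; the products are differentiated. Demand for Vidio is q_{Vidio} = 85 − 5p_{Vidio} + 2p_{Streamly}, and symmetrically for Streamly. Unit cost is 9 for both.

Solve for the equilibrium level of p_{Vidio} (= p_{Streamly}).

Vidio's profit: π = (p_{Vidio} − 9)(85 − 5p_{Vidio} + 2p_{Streamly}).
∂π/∂p_{Vidio} = 130 − 10p_{Vidio} + 2p_{Streamly} = 0 ⇒ p_{Vidio} = 13 + 0.2p_{Streamly}.
The game is symmetric, so in equilibrium p_{Streamly} = p_{Vidio}: the reaction function gives 0.8p_{Vidio} = 13, hence p_{Vidio} = 16.25.

16.25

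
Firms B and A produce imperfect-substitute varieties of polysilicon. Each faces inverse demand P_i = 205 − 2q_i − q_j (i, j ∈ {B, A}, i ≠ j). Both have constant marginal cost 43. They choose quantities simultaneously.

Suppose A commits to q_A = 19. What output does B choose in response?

Firm B's profit: π = q_B(205 − 2q_B − q_A) − 43q_B.
∂π/∂q_B = 162 − 4q_B − q_A = 0 ⇒ q_B = 40.5 − 0.25q_A.
At q_A = 19: q_B = 40.5 − 0.25·19 = 35.75.

35.75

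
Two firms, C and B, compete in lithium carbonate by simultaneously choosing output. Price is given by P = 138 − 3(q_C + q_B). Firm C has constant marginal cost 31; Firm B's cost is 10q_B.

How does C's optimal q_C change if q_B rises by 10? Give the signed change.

Firm C's profit: π = q_C(138 − 3(q_C + q_B)) − 31q_C.
∂π/∂q_C = 107 − 6q_C − 3q_B = 0, so q_C = 107/6 − 0.5q_B.
The reaction-function slope is −0.5, so a 10-unit rise in q_B moves q_C by −0.5 × 10 = −5. C's best response falls — the actions are strategic substitutes.

-5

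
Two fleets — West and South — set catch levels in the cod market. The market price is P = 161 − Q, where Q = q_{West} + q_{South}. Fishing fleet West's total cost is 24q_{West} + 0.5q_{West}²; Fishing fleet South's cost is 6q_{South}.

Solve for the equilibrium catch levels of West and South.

Fishing fleet West's profit: π = q_{West}(161 − (q_{West} + q_{South})) − 24q_{West} − 0.5q_{West}².
∂π/∂q_{West} = 137 − 3q_{West} − q_{South} = 0, so q_{West} = 137/3 − (1/3)q_{South}.
For South: ∂π/∂q_{South} = 155 − 2q_{South} − q_{West} = 0 ⇒ q_{South} = 77.5 − 0.5q_{West}.
Solving the two reaction functions simultaneously: (1 − (−1/3)(−0.5))q_{West} = 137/3 − (1/3)·77.5, so (5/6)q_{West} = 119/6 and q_{West} = 23.8.
Then q_{South} = 77.5 − 0.5·23.8 = 65.6.

23.8, 65.6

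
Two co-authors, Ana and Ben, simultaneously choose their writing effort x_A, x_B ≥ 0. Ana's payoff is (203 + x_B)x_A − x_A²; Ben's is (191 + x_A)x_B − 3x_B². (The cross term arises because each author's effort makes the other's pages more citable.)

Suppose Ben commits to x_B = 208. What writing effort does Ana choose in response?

Expanding Ana's payoff: 203x_A + x_Bx_A − x_A².
∂π/∂x_A = 203 + x_B − 2x_A = 0, so x_A = 101.5 + 0.5x_B.
At x_B = 208: x_A = 101.5 + 0.5·208 = 205.5.

205.5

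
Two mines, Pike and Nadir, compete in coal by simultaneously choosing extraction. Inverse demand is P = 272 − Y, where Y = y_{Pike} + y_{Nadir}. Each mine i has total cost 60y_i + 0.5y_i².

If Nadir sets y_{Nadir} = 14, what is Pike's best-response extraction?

Mine Pike's profit: π = y_{Pike}(272 − (y_{Pike} + y_{Nadir})) − 60y_{Pike} − 0.5y_{Pike}².
∂π/∂y_{Pike} = 212 − 3y_{Pike} − y_{Nadir} = 0, so y_{Pike} = 212/3 − (1/3)y_{Nadir}.
At y_{Nadir} = 14: y_{Pike} = 212/3 − (1/3)·14 = 66.

66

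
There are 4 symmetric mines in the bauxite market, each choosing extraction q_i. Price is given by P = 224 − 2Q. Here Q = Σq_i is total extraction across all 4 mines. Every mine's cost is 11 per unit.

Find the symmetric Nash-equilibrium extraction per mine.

A representative mine's profit is π_i = q_i(224 − 2Q) − 11q_i, with Q = q_i + Σ_{j≠i} q_j.
First-order condition: 213 − 4q_i − 2Σ_{j≠i} q_j = 0.
With identical mines, set every q_j = q: then 213 − 4q − 6q = 0, i.e. q = 213/10 = 21.3.

21.3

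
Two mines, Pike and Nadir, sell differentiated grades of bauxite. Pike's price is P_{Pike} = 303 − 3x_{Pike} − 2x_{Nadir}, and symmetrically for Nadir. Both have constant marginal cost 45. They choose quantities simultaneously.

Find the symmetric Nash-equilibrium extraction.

Mine Pike's profit: π = x_{Pike}(303 − 3x_{Pike} − 2x_{Nadir}) − 45x_{Pike}.
∂π/∂x_{Pike} = 258 − 6x_{Pike} − 2x_{Nadir} = 0 ⇒ x_{Pike} = 43 − (1/3)x_{Nadir}.
By symmetry x_{Nadir} = x_{Pike}; substituting into the reaction function, (4/3)x_{Pike} = 43 and x_{Pike} = 32.25.

32.25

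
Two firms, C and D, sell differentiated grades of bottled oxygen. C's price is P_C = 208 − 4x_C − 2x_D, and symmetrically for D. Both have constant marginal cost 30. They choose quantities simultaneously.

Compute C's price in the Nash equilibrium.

101.2

Firm C's profit: π = x_C(208 − 4x_C − 2x_D) − 30x_C.
∂π/∂x_C = 178 − 8x_C − 2x_D = 0 ⇒ x_C = 22.25 − 0.25x_D.
Setting x_C = x_D in the reaction function: x_C = 22.25 − 0.25x_C, so x_C = 22.25 / 1.25 = 17.8.
P_C = 208 − 4·17.8 − 2·17.8 = 101.2.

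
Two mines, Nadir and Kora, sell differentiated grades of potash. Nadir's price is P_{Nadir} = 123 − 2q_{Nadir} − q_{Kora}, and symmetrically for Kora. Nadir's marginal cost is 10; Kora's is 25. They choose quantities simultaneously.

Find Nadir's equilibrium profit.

Mine Nadir's profit: π = q_{Nadir}(123 − 2q_{Nadir} − q_{Kora}) − 10q_{Nadir}.
∂π/∂q_{Nadir} = 113 − 4q_{Nadir} − q_{Kora} = 0 ⇒ q_{Nadir} = 28.25 − 0.25q_{Kora}.
Similarly q_{Kora} = 24.5 − 0.25q_{Nadir}.
Solving the two reaction functions simultaneously: (1 − (−0.25)(−0.25))q_{Nadir} = 28.25 − 0.25·24.5, so 0.9375q_{Nadir} = 22.125 and q_{Nadir} = 23.6.
Then q_{Kora} = 24.5 − 0.25·23.6 = 18.6.
P_{Nadir} = 123 − 2·23.6 − 18.6 = 57.2.
Profit = (57.2 − 10)·23.6 = 1113.92.

1113.92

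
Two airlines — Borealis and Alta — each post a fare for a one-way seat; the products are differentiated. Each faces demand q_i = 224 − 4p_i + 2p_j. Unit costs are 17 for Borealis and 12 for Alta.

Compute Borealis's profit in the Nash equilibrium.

Borealis's profit: π = (p_{Borealis} − 17)(224 − 4p_{Borealis} + 2p_{Alta}).
∂π/∂p_{Borealis} = 292 − 8p_{Borealis} + 2p_{Alta} = 0 ⇒ p_{Borealis} = 36.5 + 0.25p_{Alta}.
Similarly p_{Alta} = 34 + 0.25p_{Borealis}.
Plugging p_{Alta} into Borealis's best response: p_{Borealis} = 36.5 + 0.25(34 + 0.25p_{Borealis}) ⇒ 0.9375p_{Borealis} = 45, so p_{Borealis} = 48.
Then p_{Alta} = 34 + 0.25·48 = 46.
q_{Borealis} = 224 − 4·48 + 2·46 = 124.
Profit = (48 − 17)·124 = 3844.

3844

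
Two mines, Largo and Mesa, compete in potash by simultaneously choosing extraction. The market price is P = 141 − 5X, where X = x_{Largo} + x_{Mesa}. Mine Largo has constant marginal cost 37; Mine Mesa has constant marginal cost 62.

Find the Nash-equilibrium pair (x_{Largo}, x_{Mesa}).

Mine Largo's profit: π = x_{Largo}(141 − 5(x_{Largo} + x_{Mesa})) − 37x_{Largo}.
∂π/∂x_{Largo} = 104 − 10x_{Largo} − 5x_{Mesa} = 0, so x_{Largo} = 10.4 − 0.5x_{Mesa}.
By the same steps for Mesa: x_{Mesa} = 7.9 − 0.5x_{Largo}.
Substituting the second reaction function into the first: x_{Largo} = 10.4 − 0.5(7.9 − 0.5x_{Largo}), which gives 0.75x_{Largo} = 6.45 ⇒ x_{Largo} = 8.6.
Then x_{Mesa} = 7.9 − 0.5·8.6 = 3.6.

8.6, 3.6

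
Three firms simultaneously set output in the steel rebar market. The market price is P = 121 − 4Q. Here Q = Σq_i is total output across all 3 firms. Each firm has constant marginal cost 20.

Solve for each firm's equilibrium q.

A representative firm's profit is π_i = q_i(121 − 4Q) − 20q_i, with Q = q_i + Σ_{j≠i} q_j.
First-order condition: 101 − 8q_i − 4Σ_{j≠i} q_j = 0.
With identical firms, set every q_j = q: then 101 − 8q − 8q = 0, i.e. q = 101/16 = 6.3125.

6.3125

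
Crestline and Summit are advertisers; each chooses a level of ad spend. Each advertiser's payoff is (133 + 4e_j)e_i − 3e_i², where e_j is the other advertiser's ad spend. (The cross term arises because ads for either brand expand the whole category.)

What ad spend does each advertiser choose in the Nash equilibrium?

Crestline's payoff is (133 + 4e_S)e_C − 3e_C².
∂π/∂e_C = 133 + 4e_S − 6e_C = 0, so e_C = 133/6 + (2/3)e_S.
The game is symmetric, so in equilibrium e_S = e_C: the reaction function gives (1/3)e_C = 133/6, hence e_C = 66.5.

66.5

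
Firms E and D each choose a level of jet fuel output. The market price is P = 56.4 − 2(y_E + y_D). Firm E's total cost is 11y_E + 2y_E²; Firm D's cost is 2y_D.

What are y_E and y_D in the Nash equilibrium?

2.6, 12.3

Firm E's profit: π = y_E(56.4 − 2(y_E + y_D)) − 11y_E − 2y_E².
∂π/∂y_E = 45.4 − 8y_E − 2y_D = 0, so y_E = 5.675 − 0.25y_D.
For D: ∂π/∂y_D = 54.4 − 4y_D − 2y_E = 0 ⇒ y_D = 13.6 − 0.5y_E.
Solving the two reaction functions simultaneously: (1 − (−0.25)(−0.5))y_E = 5.675 − 0.25·13.6, so 0.875y_E = 2.275 and y_E = 2.6.
Then y_D = 13.6 − 0.5·2.6 = 12.3.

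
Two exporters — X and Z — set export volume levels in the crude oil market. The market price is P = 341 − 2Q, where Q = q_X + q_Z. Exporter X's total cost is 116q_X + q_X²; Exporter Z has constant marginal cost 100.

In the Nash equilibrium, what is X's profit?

1310.43

Exporter X's profit: π = q_X(341 − 2(q_X + q_Z)) − 116q_X − q_X².
∂π/∂q_X = 225 − 6q_X − 2q_Z = 0, so q_X = 37.5 − (1/3)q_Z.
For Z: ∂π/∂q_Z = 241 − 4q_Z − 2q_X = 0 ⇒ q_Z = 60.25 − 0.5q_X.
Substituting the second reaction function into the first: q_X = 37.5 − (1/3)(60.25 − 0.5q_X), which gives (5/6)q_X = 209/12 ⇒ q_X = 20.9.
Then q_Z = 60.25 − 0.5·20.9 = 49.8.
Price P = 341 − 2·70.7 = 199.6.
X's profit: (199.6 − 116)·20.9 − (20.9)² = 1310.43.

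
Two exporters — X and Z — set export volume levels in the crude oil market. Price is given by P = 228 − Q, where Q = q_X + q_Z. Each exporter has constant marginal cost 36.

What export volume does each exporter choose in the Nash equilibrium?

Exporter X's profit: π = q_X(228 − (q_X + q_Z)) − 36q_X.
∂π/∂q_X = 192 − 2q_X − q_Z = 0, so q_X = 96 − 0.5q_Z.
Setting q_X = q_Z in the reaction function: q_X = 96 − 0.5q_X, so q_X = 96 / 1.5 = 64.

64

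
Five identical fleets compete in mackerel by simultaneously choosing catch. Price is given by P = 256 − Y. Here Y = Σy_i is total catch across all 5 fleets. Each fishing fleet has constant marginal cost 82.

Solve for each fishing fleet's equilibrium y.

29

A representative fishing fleet's profit is π_i = y_i(256 − Y) − 82y_i, with Y = y_i + Σ_{j≠i} y_j.
First-order condition: 174 − 2y_i − Σ_{j≠i} y_j = 0.
In a symmetric equilibrium every fishing fleet chooses the same y, so Σ_{j≠i} y_j = 4y. The condition becomes 174 − 6y = 0, giving y = 174/6 = 29.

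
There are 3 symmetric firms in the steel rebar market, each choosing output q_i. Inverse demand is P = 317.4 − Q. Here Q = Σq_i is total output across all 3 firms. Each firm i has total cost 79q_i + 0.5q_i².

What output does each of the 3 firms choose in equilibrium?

47.68

A representative firm's profit is π_i = q_i(317.4 − Q) − 79q_i − 0.5q_i², with Q = q_i + Σ_{j≠i} q_j.
First-order condition: 238.4 − 3q_i − Σ_{j≠i} q_j = 0.
In a symmetric equilibrium every firm chooses the same q, so Σ_{j≠i} q_j = 2q. The condition becomes 238.4 − 5q = 0, giving q = 238.4/5 = 47.68.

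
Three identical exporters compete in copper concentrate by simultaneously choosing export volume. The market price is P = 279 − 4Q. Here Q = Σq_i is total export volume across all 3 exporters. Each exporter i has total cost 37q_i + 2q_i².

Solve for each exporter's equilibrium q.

12.1

A representative exporter's profit is π_i = q_i(279 − 4Q) − 37q_i − 2q_i², with Q = q_i + Σ_{j≠i} q_j.
First-order condition: 242 − 12q_i − 4Σ_{j≠i} q_j = 0.
In a symmetric equilibrium every exporter chooses the same q, so Σ_{j≠i} q_j = 2q. The condition becomes 242 − 20q = 0, giving q = 242/20 = 12.1.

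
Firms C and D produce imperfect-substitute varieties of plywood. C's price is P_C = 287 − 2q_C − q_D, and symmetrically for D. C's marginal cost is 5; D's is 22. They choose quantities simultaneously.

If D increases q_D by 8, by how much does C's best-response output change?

Firm C's profit: π = q_C(287 − 2q_C − q_D) − 5q_C.
∂π/∂q_C = 282 − 4q_C − q_D = 0 ⇒ q_C = 70.5 − 0.25q_D.
The reaction-function slope is −0.25, so an 8-unit rise in q_D moves q_C by −0.25 × 8 = −2. C's best response falls — the actions are strategic substitutes.

-2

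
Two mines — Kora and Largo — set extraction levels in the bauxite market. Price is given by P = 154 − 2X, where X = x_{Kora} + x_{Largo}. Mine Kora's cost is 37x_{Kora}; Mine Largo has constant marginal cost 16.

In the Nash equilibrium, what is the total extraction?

42.5

Mine Kora's profit: π = x_{Kora}(154 − 2(x_{Kora} + x_{Largo})) − 37x_{Kora}.
∂π/∂x_{Kora} = 117 − 4x_{Kora} − 2x_{Largo} = 0, so x_{Kora} = 29.25 − 0.5x_{Largo}.
By the same steps for Largo: x_{Largo} = 34.5 − 0.5x_{Kora}.
Plugging x_{Largo} into Kora's best response: x_{Kora} = 29.25 − 0.5(34.5 − 0.5x_{Kora}) ⇒ 0.75x_{Kora} = 12, so x_{Kora} = 16.
Then x_{Largo} = 34.5 − 0.5·16 = 26.5.
Total extraction: 16 + 26.5 = 42.5.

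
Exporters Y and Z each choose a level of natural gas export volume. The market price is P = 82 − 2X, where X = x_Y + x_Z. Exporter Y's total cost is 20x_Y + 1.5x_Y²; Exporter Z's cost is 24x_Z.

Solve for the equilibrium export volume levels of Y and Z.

Exporter Y's profit: π = x_Y(82 − 2(x_Y + x_Z)) − 20x_Y − 1.5x_Y².
∂π/∂x_Y = 62 − 7x_Y − 2x_Z = 0, so x_Y = 62/7 − (2/7)x_Z.
For Z: ∂π/∂x_Z = 58 − 4x_Z − 2x_Y = 0 ⇒ x_Z = 14.5 − 0.5x_Y.
Solving the two reaction functions simultaneously: (1 − (−2/7)(−0.5))x_Y = 62/7 − (2/7)·14.5, so (6/7)x_Y = 33/7 and x_Y = 5.5.
Then x_Z = 14.5 − 0.5·5.5 = 11.75.

5.5, 11.75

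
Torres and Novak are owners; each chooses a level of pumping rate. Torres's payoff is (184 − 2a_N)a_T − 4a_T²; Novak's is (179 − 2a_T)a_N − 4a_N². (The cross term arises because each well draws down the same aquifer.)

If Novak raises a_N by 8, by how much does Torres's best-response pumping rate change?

-2

Expanding Torres's payoff: 184a_T − 2a_Na_T − 4a_T².
∂π/∂a_T = 184 − 2a_N − 8a_T = 0, so a_T = 23 − 0.25a_N.
The reaction-function slope is −0.25, so an 8-unit rise in a_N moves a_T by −0.25 × 8 = −2. Torres's best response falls — the actions are strategic substitutes.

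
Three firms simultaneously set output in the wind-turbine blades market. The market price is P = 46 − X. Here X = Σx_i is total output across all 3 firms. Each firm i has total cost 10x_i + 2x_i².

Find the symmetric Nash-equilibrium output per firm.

4.5

A representative firm's profit is π_i = x_i(46 − X) − 10x_i − 2x_i², with X = x_i + Σ_{j≠i} x_j.
First-order condition: 36 − 6x_i − Σ_{j≠i} x_j = 0.
Imposing symmetry (x_j = x for all j) turns Σ_{j≠i} x_j into 2x, so 36 = 8x and x = 4.5.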